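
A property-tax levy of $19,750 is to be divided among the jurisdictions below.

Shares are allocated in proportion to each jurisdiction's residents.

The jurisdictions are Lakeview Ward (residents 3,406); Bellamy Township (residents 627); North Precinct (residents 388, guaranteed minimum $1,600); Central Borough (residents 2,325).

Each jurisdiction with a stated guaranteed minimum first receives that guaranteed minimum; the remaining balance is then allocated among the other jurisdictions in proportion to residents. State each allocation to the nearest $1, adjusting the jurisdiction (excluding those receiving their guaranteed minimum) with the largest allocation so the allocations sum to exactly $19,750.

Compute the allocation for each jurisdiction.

Minimums first: North Precinct $1,600. Balance $18,150.
Balance split over remaining residents 6,358: Lakeview Ward 9,723.01 → $9,723; Bellamy Township 1,789.88 → $1,790; Central Borough 6,637.11 → $6,637.

Lakeview Ward: $9,723; Bellamy Township: $1,790; North Precinct: $1,600; Central Borough: $6,637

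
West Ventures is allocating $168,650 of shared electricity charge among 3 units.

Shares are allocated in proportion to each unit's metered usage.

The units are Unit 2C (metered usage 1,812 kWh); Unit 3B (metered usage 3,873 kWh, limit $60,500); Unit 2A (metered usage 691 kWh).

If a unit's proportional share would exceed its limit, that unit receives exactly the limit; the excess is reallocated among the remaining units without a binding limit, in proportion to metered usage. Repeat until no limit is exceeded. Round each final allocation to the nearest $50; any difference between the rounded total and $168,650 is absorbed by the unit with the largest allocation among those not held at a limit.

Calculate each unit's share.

Metered usage total: 6,376.
Unconstrained shares: Unit 2C 47,928.76; Unit 3B 102,443.77; Unit 2A 18,277.47.
Cap binds for Unit 3B ($60,500); remaining pool $108,150 reallocated over remaining metered usage 2,503.
Remaining shares: Unit 2C 78,293.17 → $78,300; Unit 2A 29,856.83 → $29,850.

Unit 2C: $78,300; Unit 3B: $60,500; Unit 2A: $29,850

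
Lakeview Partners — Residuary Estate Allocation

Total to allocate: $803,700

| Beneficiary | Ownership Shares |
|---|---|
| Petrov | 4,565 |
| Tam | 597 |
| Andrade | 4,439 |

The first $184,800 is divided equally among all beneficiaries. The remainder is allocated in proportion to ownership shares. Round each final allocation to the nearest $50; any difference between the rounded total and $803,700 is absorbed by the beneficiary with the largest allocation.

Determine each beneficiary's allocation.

First tranche $184,800 split equally: $61,600 each.
Remainder $618,900 by ownership shares (total 9,601): Petrov 294,269.19 → $294,250; Tam 38,483.84 → $38,500; Andrade 286,146.97 → $286,150.
Totals: Petrov $61,600 + $294,250 = $355,850; Tam $61,600 + $38,500 = $100,100; Andrade $61,600 + $286,150 = $347,750.

Petrov: $355,850 | Tam: $100,100 | Andrade: $347,750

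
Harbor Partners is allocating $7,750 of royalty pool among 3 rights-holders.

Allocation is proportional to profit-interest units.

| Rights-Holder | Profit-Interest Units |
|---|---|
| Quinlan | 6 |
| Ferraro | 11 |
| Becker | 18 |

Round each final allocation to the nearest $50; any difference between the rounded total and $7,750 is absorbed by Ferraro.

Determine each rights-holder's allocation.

Quinlan: $1,350 · Ferraro: $2,400 · Becker: $4,000

Combined profit-interest units = 35.
Proportional shares: Quinlan 6/35 × $7,750 = 1,328.57; Ferraro 11/35 × $7,750 = 2,435.71; Becker 18/35 × $7,750 = 3,985.71.
After rounding ($50): Quinlan $1,350; Ferraro $2,450; Becker $4,000. Sum = $7,800.
Difference $7,750 − $7,800 = −$50 applied to Ferraro: Ferraro becomes $2,400.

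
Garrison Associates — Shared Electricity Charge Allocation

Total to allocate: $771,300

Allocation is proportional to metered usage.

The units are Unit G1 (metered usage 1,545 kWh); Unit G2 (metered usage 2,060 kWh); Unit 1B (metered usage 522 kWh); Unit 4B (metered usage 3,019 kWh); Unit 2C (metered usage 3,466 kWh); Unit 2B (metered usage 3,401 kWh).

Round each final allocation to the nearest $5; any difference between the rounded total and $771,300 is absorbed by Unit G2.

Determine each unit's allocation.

Combined metered usage = 14,013.
Pro-rata amounts: Unit G1 1,545/14,013 × $771,300 = 85,039.50; Unit G2 2,060/14,013 × $771,300 = 113,386.00; Unit 1B 522/14,013 × $771,300 = 28,731.79; Unit 4B 3,019/14,013 × $771,300 = 166,171.03; Unit 2C 3,466/14,013 × $771,300 = 190,774.69; Unit 2B 3,401/14,013 × $771,300 = 187,196.98.
At nearest $5: Unit G1 $85,040; Unit G2 $113,385; Unit 1B $28,730; Unit 4B $166,170; Unit 2C $190,775; Unit 2B $187,195. Sum = $771,295.
Difference $771,300 − $771,295 = +$5 applied to Unit G2: Unit G2 becomes $113,390.

Unit G1: $85,040 · Unit G2: $113,390 · Unit 1B: $28,730 · Unit 4B: $166,170 · Unit 2C: $190,775 · Unit 2B: $187,195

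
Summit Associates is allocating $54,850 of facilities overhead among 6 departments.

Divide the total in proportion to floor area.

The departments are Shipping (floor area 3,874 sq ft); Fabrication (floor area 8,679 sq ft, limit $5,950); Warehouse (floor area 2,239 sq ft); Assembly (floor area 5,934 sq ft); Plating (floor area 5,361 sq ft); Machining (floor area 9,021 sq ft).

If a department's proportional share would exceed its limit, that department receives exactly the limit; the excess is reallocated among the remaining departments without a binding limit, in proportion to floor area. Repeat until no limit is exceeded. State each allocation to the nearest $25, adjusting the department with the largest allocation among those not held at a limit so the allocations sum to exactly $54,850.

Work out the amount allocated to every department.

Floor area total: 35,108.
Proportional shares (ignoring caps): Shipping 6,052.44; Fabrication 13,559.39; Warehouse 3,498.04; Assembly 9,270.82; Plating 8,375.61; Machining 14,093.71.
Cap binds for Fabrication ($5,950); residual $48,900 reallocated over remaining floor area 26,429.
Remaining shares: Shipping 7,167.83 → $7,175; Warehouse 4,142.69 → $4,150; Assembly 10,979.33 → $10,975; Plating 9,919.14 → $9,925; Machining 16,691.02 → $16,700.
Rounding difference −$25 applied to Machining → $16,675.

Shipping: $7,175 · Fabrication: $5,950 · Warehouse: $4,150 · Assembly: $10,975 · Plating: $9,925 · Machining: $16,675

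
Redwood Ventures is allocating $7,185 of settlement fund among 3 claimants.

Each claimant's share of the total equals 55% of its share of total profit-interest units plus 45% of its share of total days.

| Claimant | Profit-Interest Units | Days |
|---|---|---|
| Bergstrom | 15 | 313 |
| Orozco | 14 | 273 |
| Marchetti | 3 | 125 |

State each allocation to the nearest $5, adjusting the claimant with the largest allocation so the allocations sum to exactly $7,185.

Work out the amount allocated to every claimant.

Profit-interest units total 32; days total 711.
Blended shares (55% profit-interest units + 45% days): Bergstrom 0.4559; Orozco 0.4134; Marchetti 0.1307.
Proportional shares: Bergstrom 3,275.74; Orozco 2,970.35; Marchetti 938.91.
At nearest $5: Bergstrom $3,275; Orozco $2,970; Marchetti $940. Sum = $7,185.
Sum already equals the total — no adjustment.

Bergstrom: $3,275 · Orozco: $2,970 · Marchetti: $940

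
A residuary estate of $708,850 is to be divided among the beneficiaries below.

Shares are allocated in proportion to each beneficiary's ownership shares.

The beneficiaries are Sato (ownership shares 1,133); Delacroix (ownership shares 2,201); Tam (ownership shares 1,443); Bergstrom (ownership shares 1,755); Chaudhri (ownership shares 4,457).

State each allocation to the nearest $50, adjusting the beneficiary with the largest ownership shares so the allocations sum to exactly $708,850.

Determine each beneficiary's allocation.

Total ownership shares = 10,989.
Raw shares: Sato 1,133/10,989 × $708,850 = 73,084.63; Delacroix 2,201/10,989 × $708,850 = 141,976.42; Tam 1,443/10,989 × $708,850 = 93,081.31; Bergstrom 1,755/10,989 × $708,850 = 113,207.00; Chaudhri 4,457/10,989 × $708,850 = 287,500.63.
After rounding ($50): Sato $73,100; Delacroix $142,000; Tam $93,100; Bergstrom $113,200; Chaudhri $287,500. Sum = $708,900.
Difference $708,850 − $708,900 = −$50 applied to largest ownership shares (Chaudhri): Chaudhri becomes $287,450.

Sato: $73,100 · Delacroix: $142,000 · Tam: $93,100 · Bergstrom: $113,200 · Chaudhri: $287,450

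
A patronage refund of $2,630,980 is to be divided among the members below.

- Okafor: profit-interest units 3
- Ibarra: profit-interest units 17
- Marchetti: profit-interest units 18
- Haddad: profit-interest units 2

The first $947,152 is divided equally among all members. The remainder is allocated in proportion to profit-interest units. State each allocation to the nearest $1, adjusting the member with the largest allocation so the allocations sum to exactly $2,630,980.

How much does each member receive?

Okafor: $363,075 · Ibarra: $952,415 · Marchetti: $994,511 · Haddad: $320,979

Equal tier: $947,152 ÷ 4 = $236,788 apiece.
Remainder $1,683,828 by profit-interest units (total 40): Okafor 126,287.10 → $126,287; Ibarra 715,626.90 → $715,627; Marchetti 757,722.60 → $757,723; Haddad 84,191.40 → $84,191.
Totals: Okafor $236,788 + $126,287 = $363,075; Ibarra $236,788 + $715,627 = $952,415; Marchetti $236,788 + $757,723 = $994,511; Haddad $236,788 + $84,191 = $320,979.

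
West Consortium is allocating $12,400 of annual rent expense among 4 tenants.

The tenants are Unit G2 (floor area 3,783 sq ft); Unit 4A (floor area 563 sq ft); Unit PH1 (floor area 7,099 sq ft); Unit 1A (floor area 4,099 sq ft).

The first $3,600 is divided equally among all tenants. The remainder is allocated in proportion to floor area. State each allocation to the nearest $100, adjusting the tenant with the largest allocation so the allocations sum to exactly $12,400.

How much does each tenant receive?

Unit G2: $3,000 | Unit 4A: $1,200 | Unit PH1: $5,000 | Unit 1A: $3,200

Equal tier: $3,600 ÷ 4 = $900 apiece.
Remainder $8,800 by floor area (total 15,544): Unit G2 2,141.69 → $2,100; Unit 4A 318.73 → $300; Unit PH1 4,018.99 → $4,000; Unit 1A 2,320.59 → $2,300.
Rounding difference +$100 on remainder applied to Unit PH1.
Totals: Unit G2 $900 + $2,100 = $3,000; Unit 4A $900 + $300 = $1,200; Unit PH1 $900 + $4,100 = $5,000; Unit 1A $900 + $2,300 = $3,200.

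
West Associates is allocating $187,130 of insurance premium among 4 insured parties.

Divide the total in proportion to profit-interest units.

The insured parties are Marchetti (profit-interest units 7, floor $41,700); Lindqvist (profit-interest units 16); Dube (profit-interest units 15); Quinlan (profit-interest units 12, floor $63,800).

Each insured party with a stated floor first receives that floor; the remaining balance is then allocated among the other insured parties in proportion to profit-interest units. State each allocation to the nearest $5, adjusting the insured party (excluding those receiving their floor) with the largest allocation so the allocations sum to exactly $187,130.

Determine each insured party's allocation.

Fund the minimums — Marchetti $41,700; Quinlan $63,800. Remaining pool $81,630.
Remaining pool split over remaining profit-interest units 31: Lindqvist 42,131.61 → $42,130; Dube 39,498.39 → $39,500.

Marchetti: $41,700 · Lindqvist: $42,130 · Dube: $39,500 · Quinlan: $63,800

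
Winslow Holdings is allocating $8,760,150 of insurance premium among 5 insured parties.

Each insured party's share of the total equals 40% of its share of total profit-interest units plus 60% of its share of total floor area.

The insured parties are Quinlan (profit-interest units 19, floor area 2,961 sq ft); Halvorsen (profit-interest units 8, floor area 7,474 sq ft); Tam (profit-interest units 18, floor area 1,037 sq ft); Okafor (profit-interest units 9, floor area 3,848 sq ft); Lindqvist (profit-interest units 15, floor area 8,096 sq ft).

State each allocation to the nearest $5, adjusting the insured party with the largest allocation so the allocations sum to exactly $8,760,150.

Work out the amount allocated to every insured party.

Totals — profit-interest units 69, floor area 23,416.
Combined weights (40% profit-interest units + 60% floor area): Quinlan 0.1860; Halvorsen 0.2379; Tam 0.1309; Okafor 0.1508; Lindqvist 0.2944.
Pro-rata amounts: Quinlan 1,629,529.17; Halvorsen 2,083,924.84; Tam 1,146,873.59; Okafor 1,320,795.51; Lindqvist 2,579,026.89.
After rounding ($5): Quinlan $1,629,530; Halvorsen $2,083,925; Tam $1,146,875; Okafor $1,320,795; Lindqvist $2,579,025. Sum = $8,760,150.
Rounded total matches; no reconciliation needed.

Quinlan: $1,629,530 · Halvorsen: $2,083,925 · Tam: $1,146,875 · Okafor: $1,320,795 · Lindqvist: $2,579,025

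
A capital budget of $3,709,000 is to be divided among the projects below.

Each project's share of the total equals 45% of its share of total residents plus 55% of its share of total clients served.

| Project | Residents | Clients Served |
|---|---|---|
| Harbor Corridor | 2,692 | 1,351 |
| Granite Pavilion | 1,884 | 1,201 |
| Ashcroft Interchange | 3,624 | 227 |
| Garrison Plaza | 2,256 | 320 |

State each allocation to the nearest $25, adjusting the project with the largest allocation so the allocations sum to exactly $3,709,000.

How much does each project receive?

Residents total 10,456; clients served total 3,099.
Blended shares (45% residents + 55% clients served): Harbor Corridor 0.3556; Granite Pavilion 0.2942; Ashcroft Interchange 0.1963; Garrison Plaza 0.1539.
Raw shares: Harbor Corridor 1,319,023.58; Granite Pavilion 1,091,306.62; Ashcroft Interchange 727,910.00; Garrison Plaza 570,759.81.
After rounding ($25): Harbor Corridor $1,319,025; Granite Pavilion $1,091,300; Ashcroft Interchange $727,900; Garrison Plaza $570,750. Sum = $3,708,975.
Difference $3,709,000 − $3,708,975 = +$25 applied to largest allocation (Harbor Corridor): Harbor Corridor becomes $1,319,050.

Harbor Corridor: $1,319,050 | Granite Pavilion: $1,091,300 | Ashcroft Interchange: $727,900 | Garrison Plaza: $570,750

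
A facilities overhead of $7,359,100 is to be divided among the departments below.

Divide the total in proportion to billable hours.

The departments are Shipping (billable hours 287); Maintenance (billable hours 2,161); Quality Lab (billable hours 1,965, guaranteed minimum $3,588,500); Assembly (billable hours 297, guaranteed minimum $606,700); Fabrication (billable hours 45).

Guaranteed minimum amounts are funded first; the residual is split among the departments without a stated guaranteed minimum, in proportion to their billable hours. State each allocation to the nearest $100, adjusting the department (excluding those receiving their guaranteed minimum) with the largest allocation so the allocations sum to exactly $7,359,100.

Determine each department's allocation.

Guaranteed amounts: Quality Lab $3,588,500; Assembly $606,700. Remaining pool $3,163,900.
Remaining pool split over remaining billable hours 2,493: Shipping 364,235.58 → $364,200; Maintenance 2,742,554.31 → $2,742,600; Fabrication 57,110.11 → $57,100.

Shipping: $364,200 | Maintenance: $2,742,600 | Quality Lab: $3,588,500 | Assembly: $606,700 | Fabrication: $57,100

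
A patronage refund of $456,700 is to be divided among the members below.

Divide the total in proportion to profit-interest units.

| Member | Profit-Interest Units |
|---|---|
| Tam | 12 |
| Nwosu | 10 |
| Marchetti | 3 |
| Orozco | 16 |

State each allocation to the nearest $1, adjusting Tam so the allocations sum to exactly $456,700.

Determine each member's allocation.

Profit-interest units total: 41.
Pro-rata amounts: Tam 12/41 × $456,700 = 133,668.29; Nwosu 10/41 × $456,700 = 111,390.24; Marchetti 3/41 × $456,700 = 33,417.07; Orozco 16/41 × $456,700 = 178,224.39.
At nearest $1: Tam $133,668; Nwosu $111,390; Marchetti $33,417; Orozco $178,224. Sum = $456,699.
Difference $456,700 − $456,699 = +$1 applied to Tam: Tam becomes $133,669.

Tam: $133,669 | Nwosu: $111,390 | Marchetti: $33,417 | Orozco: $178,224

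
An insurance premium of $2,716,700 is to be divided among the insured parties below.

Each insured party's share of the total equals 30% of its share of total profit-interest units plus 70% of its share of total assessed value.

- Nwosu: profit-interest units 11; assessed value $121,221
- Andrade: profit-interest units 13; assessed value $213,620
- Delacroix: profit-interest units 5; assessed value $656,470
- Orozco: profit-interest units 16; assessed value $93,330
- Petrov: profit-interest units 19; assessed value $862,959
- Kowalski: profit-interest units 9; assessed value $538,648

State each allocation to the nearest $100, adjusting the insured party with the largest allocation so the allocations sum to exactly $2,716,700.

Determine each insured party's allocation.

Profit-interest units total 73; assessed value total 2,486,248.
Composite weights (30% profit-interest units + 70% assessed value): Nwosu 0.0793; Andrade 0.1136; Delacroix 0.2054; Orozco 0.0920; Petrov 0.3210; Kowalski 0.1886.
Proportional shares: Nwosu 215,529.67; Andrade 308,533.17; Delacroix 557,945.65; Orozco 250,018.90; Petrov 872,188.97; Kowalski 512,483.64.
After rounding ($100): Nwosu $215,500; Andrade $308,500; Delacroix $557,900; Orozco $250,000; Petrov $872,200; Kowalski $512,500. Sum = $2,716,600.
Difference $2,716,700 − $2,716,600 = +$100 applied to largest allocation (Petrov): Petrov becomes $872,300.

Nwosu: $215,500 | Andrade: $308,500 | Delacroix: $557,900 | Orozco: $250,000 | Petrov: $872,300 | Kowalski: $512,500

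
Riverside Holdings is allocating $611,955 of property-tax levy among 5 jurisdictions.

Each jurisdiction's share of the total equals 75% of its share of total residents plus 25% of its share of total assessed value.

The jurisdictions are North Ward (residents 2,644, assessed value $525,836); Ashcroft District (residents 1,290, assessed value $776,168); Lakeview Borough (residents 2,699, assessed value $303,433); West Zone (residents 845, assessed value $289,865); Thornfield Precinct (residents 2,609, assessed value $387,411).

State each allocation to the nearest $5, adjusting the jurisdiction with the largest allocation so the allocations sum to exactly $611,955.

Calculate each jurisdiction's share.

North Ward: $155,545 | Ashcroft District: $110,715 | Lakeview Borough: $143,145 | West Zone: $57,875 | Thornfield Precinct: $144,675

Residents total 10,087; assessed value total 2,282,713.
Blended shares (75% residents + 25% assessed value): North Ward 0.2542; Ashcroft District 0.1809; Lakeview Borough 0.2339; West Zone 0.0946; Thornfield Precinct 0.2364.
Raw shares: North Ward 155,545.87; Ashcroft District 110,715.22; Lakeview Borough 143,142.83; West Zone 57,875.07; Thornfield Precinct 144,676.01.
At nearest $5: North Ward $155,545; Ashcroft District $110,715; Lakeview Borough $143,145; West Zone $57,875; Thornfield Precinct $144,675. Sum = $611,955.
No rounding difference to absorb.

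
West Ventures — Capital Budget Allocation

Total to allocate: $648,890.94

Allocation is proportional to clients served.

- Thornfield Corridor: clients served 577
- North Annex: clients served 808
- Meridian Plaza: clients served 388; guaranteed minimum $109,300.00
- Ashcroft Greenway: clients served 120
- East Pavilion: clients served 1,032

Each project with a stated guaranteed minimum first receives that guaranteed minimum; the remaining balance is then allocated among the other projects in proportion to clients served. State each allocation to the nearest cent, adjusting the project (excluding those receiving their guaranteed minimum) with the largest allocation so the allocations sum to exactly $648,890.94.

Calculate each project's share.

Guaranteed amounts: Meridian Plaza $109,300.00. Balance $539,590.94.
Balance split over remaining clients served 2,537: Thornfield Corridor 122,721.3135 → $122,721.31; North Annex 171,852.3766 → $171,852.38; Ashcroft Greenway 25,522.6302 → $25,522.63; East Pavilion 219,494.6197 → $219,494.62.

Thornfield Corridor: $122,721.31 · North Annex: $171,852.38 · Meridian Plaza: $109,300.00 · Ashcroft Greenway: $25,522.63 · East Pavilion: $219,494.62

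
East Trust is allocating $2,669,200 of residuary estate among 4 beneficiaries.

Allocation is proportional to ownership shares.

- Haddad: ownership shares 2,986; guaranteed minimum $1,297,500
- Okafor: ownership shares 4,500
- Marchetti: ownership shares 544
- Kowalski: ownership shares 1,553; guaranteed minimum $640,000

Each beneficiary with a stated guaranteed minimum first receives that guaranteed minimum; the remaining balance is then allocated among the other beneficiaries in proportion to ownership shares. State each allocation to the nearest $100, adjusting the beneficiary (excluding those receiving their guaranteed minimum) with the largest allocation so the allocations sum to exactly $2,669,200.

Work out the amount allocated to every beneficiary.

Haddad: $1,297,500 · Okafor: $652,800 · Marchetti: $78,900 · Kowalski: $640,000

Fund the minimums — Haddad $1,297,500; Kowalski $640,000. Balance $731,700.
Balance split over remaining ownership shares 5,044: Okafor 652,785.49 → $652,800; Marchetti 78,914.51 → $78,900.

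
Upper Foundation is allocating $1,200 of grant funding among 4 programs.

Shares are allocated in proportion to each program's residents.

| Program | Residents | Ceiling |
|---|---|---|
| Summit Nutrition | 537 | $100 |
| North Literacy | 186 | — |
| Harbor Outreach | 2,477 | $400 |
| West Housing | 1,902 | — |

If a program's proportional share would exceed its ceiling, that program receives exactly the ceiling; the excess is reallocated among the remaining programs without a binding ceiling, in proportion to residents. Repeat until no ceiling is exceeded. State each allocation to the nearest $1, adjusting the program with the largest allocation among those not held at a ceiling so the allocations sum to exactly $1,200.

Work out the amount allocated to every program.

Total residents = 5,102.
Pro-rata shares before constraints: Summit Nutrition 126.30; North Literacy 43.75; Harbor Outreach 582.60; West Housing 447.35.
Capped: Summit Nutrition ($100), Harbor Outreach ($400); remaining pool $700 reallocated over remaining residents 2,088.
Remaining shares: North Literacy 62.36 → $62; West Housing 637.64 → $638.

Summit Nutrition: $100 · North Literacy: $62 · Harbor Outreach: $400 · West Housing: $638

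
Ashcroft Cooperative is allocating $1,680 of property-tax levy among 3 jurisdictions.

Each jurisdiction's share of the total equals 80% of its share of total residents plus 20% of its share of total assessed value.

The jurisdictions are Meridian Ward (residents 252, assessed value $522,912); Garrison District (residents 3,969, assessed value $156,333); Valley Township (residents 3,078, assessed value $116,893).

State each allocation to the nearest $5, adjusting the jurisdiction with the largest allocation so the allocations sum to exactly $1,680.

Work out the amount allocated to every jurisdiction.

Meridian Ward: $265 · Garrison District: $800 · Valley Township: $615

Residents total 7,299; assessed value total 796,138.
Composite weights (80% residents + 20% assessed value): Meridian Ward 0.1590; Garrison District 0.4743; Valley Township 0.3667.
Raw shares: Meridian Ward 267.09; Garrison District 796.81; Valley Township 616.10.
After rounding ($5): Meridian Ward $265; Garrison District $795; Valley Township $615. Sum = $1,675.
Difference $1,680 − $1,675 = +$5 applied to largest allocation (Garrison District): Garrison District becomes $800.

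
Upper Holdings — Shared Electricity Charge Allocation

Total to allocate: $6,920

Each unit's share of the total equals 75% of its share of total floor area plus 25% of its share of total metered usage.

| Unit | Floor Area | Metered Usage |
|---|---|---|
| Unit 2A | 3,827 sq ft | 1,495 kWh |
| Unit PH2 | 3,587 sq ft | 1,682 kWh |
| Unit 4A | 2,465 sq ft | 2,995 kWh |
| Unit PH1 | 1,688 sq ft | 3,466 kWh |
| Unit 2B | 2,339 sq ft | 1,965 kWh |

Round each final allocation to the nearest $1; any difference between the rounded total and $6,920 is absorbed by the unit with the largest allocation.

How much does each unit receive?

Totals — floor area 13,906, metered usage 11,603.
Blended shares (75% floor area + 25% metered usage): Unit 2A 0.2386; Unit PH2 0.2297; Unit 4A 0.1975; Unit PH1 0.1657; Unit 2B 0.1685.
Proportional shares: Unit 2A 1,651.22; Unit PH2 1,589.53; Unit 4A 1,366.54; Unit PH1 1,146.77; Unit 2B 1,165.94.
After rounding ($1): Unit 2A $1,651; Unit PH2 $1,590; Unit 4A $1,367; Unit PH1 $1,147; Unit 2B $1,166. Sum = $6,921.
Difference $6,920 − $6,921 = −$1 applied to largest allocation (Unit 2A): Unit 2A becomes $1,650.

Unit 2A: $1,650 | Unit PH2: $1,590 | Unit 4A: $1,367 | Unit PH1: $1,147 | Unit 2B: $1,166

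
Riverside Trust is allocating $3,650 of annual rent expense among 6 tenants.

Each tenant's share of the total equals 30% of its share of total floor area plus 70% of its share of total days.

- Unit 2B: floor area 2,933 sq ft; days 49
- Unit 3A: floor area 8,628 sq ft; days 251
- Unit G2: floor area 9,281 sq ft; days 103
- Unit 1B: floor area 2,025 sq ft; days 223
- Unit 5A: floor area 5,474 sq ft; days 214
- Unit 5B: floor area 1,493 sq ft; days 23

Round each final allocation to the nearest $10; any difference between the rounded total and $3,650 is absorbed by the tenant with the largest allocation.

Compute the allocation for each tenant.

Unit 2B: $250 · Unit 3A: $1,070 · Unit G2: $650 · Unit 1B: $730 · Unit 5A: $830 · Unit 5B: $120

Floor area total 29,834; days total 863.
Composite weights (30% floor area + 70% days): Unit 2B 0.0692; Unit 3A 0.2904; Unit G2 0.1769; Unit 1B 0.2012; Unit 5A 0.2286; Unit 5B 0.0337.
Proportional shares: Unit 2B 252.72; Unit 3A 1,059.79; Unit G2 645.58; Unit 1B 734.54; Unit 5A 834.48; Unit 5B 122.89.
After rounding ($10): Unit 2B $250; Unit 3A $1,060; Unit G2 $650; Unit 1B $730; Unit 5A $830; Unit 5B $120. Sum = $3,640.
Difference $3,650 − $3,640 = +$10 applied to largest allocation (Unit 3A): Unit 3A becomes $1,070.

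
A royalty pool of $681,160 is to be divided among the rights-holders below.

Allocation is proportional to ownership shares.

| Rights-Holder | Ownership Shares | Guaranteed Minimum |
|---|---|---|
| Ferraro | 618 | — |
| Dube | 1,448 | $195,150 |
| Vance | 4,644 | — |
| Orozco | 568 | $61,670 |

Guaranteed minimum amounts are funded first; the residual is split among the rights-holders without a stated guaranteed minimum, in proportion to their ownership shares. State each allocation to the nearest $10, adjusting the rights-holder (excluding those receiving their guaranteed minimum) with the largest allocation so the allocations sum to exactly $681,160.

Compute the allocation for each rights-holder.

Ferraro: $49,840; Dube: $195,150; Vance: $374,500; Orozco: $61,670

Fund the minimums — Dube $195,150; Orozco $61,670. Remaining pool $424,340.
Remaining pool split over remaining ownership shares 5,262: Ferraro 49,836.97 → $49,840; Vance 374,503.03 → $374,500.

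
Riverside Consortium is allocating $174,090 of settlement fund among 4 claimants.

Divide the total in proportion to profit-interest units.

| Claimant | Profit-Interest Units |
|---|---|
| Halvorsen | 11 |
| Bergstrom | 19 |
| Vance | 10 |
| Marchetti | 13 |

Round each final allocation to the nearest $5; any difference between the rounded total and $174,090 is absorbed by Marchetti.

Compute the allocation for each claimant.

Profit-interest units total: 53.
Unrounded shares: Halvorsen 11/53 × $174,090 = 36,131.89; Bergstrom 19/53 × $174,090 = 62,409.62; Vance 10/53 × $174,090 = 32,847.17; Marchetti 13/53 × $174,090 = 42,701.32.
Rounded to nearest $5: Halvorsen $36,130; Bergstrom $62,410; Vance $32,845; Marchetti $42,700. Sum = $174,085.
Difference $174,090 − $174,085 = +$5 applied to Marchetti: Marchetti becomes $42,705.

Halvorsen: $36,130 | Bergstrom: $62,410 | Vance: $32,845 | Marchetti: $42,705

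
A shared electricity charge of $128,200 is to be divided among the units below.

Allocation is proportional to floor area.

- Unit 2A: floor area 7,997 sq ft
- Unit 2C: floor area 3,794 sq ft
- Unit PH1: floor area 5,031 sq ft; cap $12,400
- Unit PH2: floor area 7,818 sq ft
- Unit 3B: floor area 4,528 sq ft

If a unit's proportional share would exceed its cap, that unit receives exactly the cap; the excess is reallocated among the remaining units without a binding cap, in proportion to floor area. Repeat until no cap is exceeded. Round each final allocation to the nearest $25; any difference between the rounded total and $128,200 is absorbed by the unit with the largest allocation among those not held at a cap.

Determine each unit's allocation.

Unit 2A: $38,375; Unit 2C: $18,200; Unit PH1: $12,400; Unit PH2: $37,500; Unit 3B: $21,725

Total floor area = 29,168.
Proportional shares (ignoring caps): Unit 2A 35,148.64; Unit 2C 16,675.49; Unit PH1 22,112.39; Unit PH2 34,361.89; Unit 3B 19,901.59.
Cap binds for Unit PH1 ($12,400); residual $115,800 reallocated over remaining floor area 24,137.
Redistributed shares: Unit 2A 38,366.52 → $38,375; Unit 2C 18,202.15 → $18,200; Unit PH2 37,507.74 → $37,500; Unit 3B 21,723.59 → $21,725.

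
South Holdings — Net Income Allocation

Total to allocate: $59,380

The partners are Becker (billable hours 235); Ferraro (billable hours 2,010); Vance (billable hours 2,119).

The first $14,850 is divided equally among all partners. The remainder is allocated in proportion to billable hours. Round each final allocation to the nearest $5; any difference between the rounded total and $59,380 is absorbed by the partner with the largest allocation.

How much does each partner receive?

Becker: $7,350 · Ferraro: $25,460 · Vance: $26,570

Equal tier: $14,850 ÷ 3 = $4,950 apiece.
Remainder $44,530 by billable hours (total 4,364): Becker 2,397.93 → $2,400; Ferraro 20,509.92 → $20,510; Vance 21,622.15 → $21,620.
Totals: Becker $4,950 + $2,400 = $7,350; Ferraro $4,950 + $20,510 = $25,460; Vance $4,950 + $21,620 = $26,570.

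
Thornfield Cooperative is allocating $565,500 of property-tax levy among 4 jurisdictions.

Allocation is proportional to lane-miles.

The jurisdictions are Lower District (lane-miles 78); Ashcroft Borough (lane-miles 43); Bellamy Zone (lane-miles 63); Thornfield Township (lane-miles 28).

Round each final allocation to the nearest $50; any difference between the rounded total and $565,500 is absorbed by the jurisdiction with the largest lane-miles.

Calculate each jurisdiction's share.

Sum of lane-miles: 78 + 43 + 63 + 28 = 212.
Unrounded shares: Lower District 208,061.32; Ashcroft Borough 114,700.47; Bellamy Zone 168,049.53; Thornfield Township 74,688.68.
After rounding ($50): Lower District $208,050; Ashcroft Borough $114,700; Bellamy Zone $168,050; Thornfield Township $74,700. Sum = $565,500.
Sum already equals the total — no adjustment.

Lower District: $208,050 · Ashcroft Borough: $114,700 · Bellamy Zone: $168,050 · Thornfield Township: $74,700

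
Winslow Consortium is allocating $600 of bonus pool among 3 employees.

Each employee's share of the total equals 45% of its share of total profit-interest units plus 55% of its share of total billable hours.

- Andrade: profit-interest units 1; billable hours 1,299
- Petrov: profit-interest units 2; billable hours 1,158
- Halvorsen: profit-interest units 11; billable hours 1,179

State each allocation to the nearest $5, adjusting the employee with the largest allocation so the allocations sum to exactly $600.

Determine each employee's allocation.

Andrade: $135; Petrov: $145; Halvorsen: $320

Profit-interest units total 14; billable hours total 3,636.
Combined weights (45% profit-interest units + 55% billable hours): Andrade 0.2286; Petrov 0.2395; Halvorsen 0.5319.
Proportional shares: Andrade 137.18; Petrov 143.67; Halvorsen 319.15.
At nearest $5: Andrade $135; Petrov $145; Halvorsen $320. Sum = $600.
No rounding difference to absorb.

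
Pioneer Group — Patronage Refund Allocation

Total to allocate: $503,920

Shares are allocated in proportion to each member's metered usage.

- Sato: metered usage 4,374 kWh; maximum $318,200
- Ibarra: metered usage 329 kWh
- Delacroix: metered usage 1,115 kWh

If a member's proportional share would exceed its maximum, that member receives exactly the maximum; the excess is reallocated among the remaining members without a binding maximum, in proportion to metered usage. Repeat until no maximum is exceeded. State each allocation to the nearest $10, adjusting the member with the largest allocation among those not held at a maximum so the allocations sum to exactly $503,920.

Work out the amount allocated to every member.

Metered usage total: 5,818.
Pro-rata shares before constraints: Sato 378,849.45; Ibarra 28,495.99; Delacroix 96,574.56.
Cap binds for Sato ($318,200); balance $185,720 reallocated over remaining metered usage 1,444.
Shares after redistribution: Ibarra 42,314.32 → $42,310; Delacroix 143,405.68 → $143,410.

Sato: $318,200 · Ibarra: $42,310 · Delacroix: $143,410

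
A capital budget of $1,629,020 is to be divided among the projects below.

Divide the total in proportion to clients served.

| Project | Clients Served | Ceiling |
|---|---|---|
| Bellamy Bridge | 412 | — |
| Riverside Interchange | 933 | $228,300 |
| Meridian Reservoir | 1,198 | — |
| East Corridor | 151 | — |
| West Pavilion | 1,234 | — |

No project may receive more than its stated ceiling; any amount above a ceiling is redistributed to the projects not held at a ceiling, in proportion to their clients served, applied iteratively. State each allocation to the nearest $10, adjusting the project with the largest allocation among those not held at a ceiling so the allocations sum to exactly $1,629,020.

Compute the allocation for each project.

Bellamy Bridge: $192,690; Riverside Interchange: $228,300; Meridian Reservoir: $560,290; East Corridor: $70,620; West Pavilion: $577,120

Sum of clients served: 3,928.
Pro-rata shares before constraints: Bellamy Bridge 170,864.62; Riverside Interchange 386,933.72; Meridian Reservoir 496,834.51; East Corridor 62,622.71; West Pavilion 511,764.43.
Cap binds for Riverside Interchange ($228,300); balance $1,400,720 reallocated over remaining clients served 2,995.
Shares after redistribution: Bellamy Bridge 192,686.69 → $192,690; Meridian Reservoir 560,288.00 → $560,290; East Corridor 70,620.61 → $70,620; West Pavilion 577,124.70 → $577,120.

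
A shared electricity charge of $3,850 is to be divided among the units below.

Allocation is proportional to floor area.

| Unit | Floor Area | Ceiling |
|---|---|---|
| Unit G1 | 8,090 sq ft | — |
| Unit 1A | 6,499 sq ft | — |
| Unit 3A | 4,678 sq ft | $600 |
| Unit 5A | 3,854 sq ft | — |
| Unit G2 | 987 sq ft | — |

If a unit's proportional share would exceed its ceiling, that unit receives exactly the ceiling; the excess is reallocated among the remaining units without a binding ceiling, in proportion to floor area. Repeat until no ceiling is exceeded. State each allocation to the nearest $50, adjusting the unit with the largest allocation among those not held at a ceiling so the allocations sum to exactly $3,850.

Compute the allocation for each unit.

Unit G1: $1,350 · Unit 1A: $1,100 · Unit 3A: $600 · Unit 5A: $650 · Unit G2: $150

Sum of floor area: 24,108.
Proportional shares (ignoring caps): Unit G1 1,291.96; Unit 1A 1,037.88; Unit 3A 747.07; Unit 5A 615.48; Unit G2 157.62.
Capped: Unit 3A ($600); remaining pool $3,250 reallocated over remaining floor area 19,430.
Remaining shares: Unit G1 1,353.19 → $1,350; Unit 1A 1,087.07 → $1,100; Unit 5A 644.65 → $650; Unit G2 165.09 → $150.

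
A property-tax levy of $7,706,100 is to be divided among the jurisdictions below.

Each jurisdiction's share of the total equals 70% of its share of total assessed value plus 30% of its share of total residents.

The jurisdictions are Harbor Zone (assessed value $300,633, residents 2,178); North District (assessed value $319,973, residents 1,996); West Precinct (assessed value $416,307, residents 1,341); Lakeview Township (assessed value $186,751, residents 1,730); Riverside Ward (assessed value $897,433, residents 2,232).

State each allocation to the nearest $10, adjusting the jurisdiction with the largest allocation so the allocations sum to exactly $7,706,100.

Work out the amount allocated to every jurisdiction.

Harbor Zone: $1,295,860; North District: $1,300,650; West Precinct: $1,385,860; Lakeview Township: $896,950; Riverside Ward: $2,826,780

Assessed value total 2,121,097; residents total 9,477.
Blended shares (70% assessed value + 30% residents): Harbor Zone 0.1682; North District 0.1688; West Precinct 0.1798; Lakeview Township 0.1164; Riverside Ward 0.3668.
Unrounded shares: Harbor Zone 1,295,858.88; North District 1,300,646.14; West Precinct 1,385,856.61; Lakeview Township 896,954.13; Riverside Ward 2,826,784.23.
At nearest $10: Harbor Zone $1,295,860; North District $1,300,650; West Precinct $1,385,860; Lakeview Township $896,950; Riverside Ward $2,826,780. Sum = $7,706,100.
No rounding difference to absorb.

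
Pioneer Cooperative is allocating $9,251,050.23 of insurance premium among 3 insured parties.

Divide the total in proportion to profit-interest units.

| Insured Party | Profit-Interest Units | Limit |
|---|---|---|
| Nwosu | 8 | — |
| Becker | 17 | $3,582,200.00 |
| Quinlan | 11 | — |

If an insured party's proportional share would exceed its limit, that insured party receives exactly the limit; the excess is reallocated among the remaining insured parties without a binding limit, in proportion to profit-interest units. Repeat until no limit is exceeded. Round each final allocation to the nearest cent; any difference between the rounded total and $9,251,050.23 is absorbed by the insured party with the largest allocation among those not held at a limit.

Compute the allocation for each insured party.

Combined profit-interest units = 36.
Proportional shares (ignoring caps): Nwosu 2,055,788.9400; Becker 4,368,551.4975; Quinlan 2,826,709.7925.
Cap binds for Becker ($3,582,200.00); residual $5,668,850.23 reallocated over remaining profit-interest units 19.
Redistributed shares: Nwosu 2,386,884.3074 → $2,386,884.31; Quinlan 3,281,965.9226 → $3,281,965.92.

Nwosu: $2,386,884.31 · Becker: $3,582,200.00 · Quinlan: $3,281,965.92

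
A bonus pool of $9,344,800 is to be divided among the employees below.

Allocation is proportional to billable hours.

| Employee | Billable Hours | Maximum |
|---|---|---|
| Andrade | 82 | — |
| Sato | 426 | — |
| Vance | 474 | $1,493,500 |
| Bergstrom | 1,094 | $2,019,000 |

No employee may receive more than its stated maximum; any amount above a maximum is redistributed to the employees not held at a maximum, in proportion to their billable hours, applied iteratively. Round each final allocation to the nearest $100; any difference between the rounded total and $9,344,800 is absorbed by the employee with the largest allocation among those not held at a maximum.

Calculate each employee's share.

Andrade: $941,400; Sato: $4,890,900; Vance: $1,493,500; Bergstrom: $2,019,000

Billable hours total: 2,076.
Proportional shares (ignoring caps): Andrade 369,110.60; Sato 1,917,574.57; Vance 2,133,639.31; Bergstrom 4,924,475.53.
Capped: Vance ($1,493,500), Bergstrom ($2,019,000); residual $5,832,300 reallocated over remaining billable hours 508.
Remaining shares: Andrade 941,434.25 → $941,400; Sato 4,890,865.75 → $4,890,900.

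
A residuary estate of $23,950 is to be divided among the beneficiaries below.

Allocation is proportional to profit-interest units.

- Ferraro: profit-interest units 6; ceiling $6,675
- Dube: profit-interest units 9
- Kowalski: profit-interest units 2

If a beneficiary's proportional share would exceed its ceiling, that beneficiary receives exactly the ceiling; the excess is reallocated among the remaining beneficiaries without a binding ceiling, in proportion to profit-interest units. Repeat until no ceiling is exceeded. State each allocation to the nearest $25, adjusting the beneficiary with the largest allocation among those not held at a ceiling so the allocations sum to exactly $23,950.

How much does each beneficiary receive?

Sum of profit-interest units: 17.
Pro-rata shares before constraints: Ferraro 8,452.94; Dube 12,679.41; Kowalski 2,817.65.
Capped: Ferraro ($6,675); remaining pool $17,275 reallocated over remaining profit-interest units 11.
Redistributed shares: Dube 14,134.09 → $14,125; Kowalski 3,140.91 → $3,150.

Ferraro: $6,675 | Dube: $14,125 | Kowalski: $3,150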